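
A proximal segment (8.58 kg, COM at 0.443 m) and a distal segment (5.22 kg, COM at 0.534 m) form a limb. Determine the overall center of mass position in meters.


COM = (m1*x1 + m2*x2) / (m1 + m2)
COM = (8.58*0.443 + 5.22*0.534) / (8.58 + 5.22)
Numerator = 6.5884
Denominator = 13.8000
COM = 0.4774


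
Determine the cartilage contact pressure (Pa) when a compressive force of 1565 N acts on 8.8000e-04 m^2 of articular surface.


P = F / A
P = 1565 / 8.8000e-04
P = 1.7784e+06


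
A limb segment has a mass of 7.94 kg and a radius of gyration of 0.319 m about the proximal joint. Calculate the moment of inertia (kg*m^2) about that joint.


I = m * k^2
I = 7.94 * 0.319^2
k^2 = 0.1018
I = 0.8080


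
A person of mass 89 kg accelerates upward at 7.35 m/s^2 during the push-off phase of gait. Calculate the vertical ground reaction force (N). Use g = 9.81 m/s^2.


GRF = m * (g + a)
GRF = 89 * (9.81 + 7.35)
GRF = 89 * 17.1600
GRF = 1527.2400


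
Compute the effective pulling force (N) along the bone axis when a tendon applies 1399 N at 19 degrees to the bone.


F_eff = F_tendon * cos(theta)
theta = 19 deg = 0.3316 rad
cos(theta) = 0.9455
F_eff = 1399 * 0.9455
F_eff = 1322.7805


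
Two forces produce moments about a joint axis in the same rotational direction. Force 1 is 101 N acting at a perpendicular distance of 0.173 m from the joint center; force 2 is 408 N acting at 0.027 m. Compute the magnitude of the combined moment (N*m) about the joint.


M = F1 * d1 + F2 * d2
M = 101 * 0.173 + 408 * 0.027
M = 17.4730 + 11.0160
M = 28.4890


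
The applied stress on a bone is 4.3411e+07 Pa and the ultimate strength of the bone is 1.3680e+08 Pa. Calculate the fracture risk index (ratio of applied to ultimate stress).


FRI = applied / ultimate
FRI = 4.3411e+07 / 1.3680e+08
FRI = 0.3173


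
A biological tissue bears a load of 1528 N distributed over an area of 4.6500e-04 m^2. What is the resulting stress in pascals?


stress = F / A
stress = 1528 / 4.6500e-04
stress = 3.2860e+06


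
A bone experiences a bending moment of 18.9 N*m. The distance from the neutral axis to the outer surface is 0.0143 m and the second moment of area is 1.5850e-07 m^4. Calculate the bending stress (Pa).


sigma = M * c / I
sigma = 18.9 * 0.0143 / 1.5850e-07
M * c = 0.2703
sigma = 1.7052e+06


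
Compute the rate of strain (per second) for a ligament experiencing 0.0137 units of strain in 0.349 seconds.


strain_rate = delta_strain / delta_t
strain_rate = 0.0137 / 0.349
strain_rate = 0.0393


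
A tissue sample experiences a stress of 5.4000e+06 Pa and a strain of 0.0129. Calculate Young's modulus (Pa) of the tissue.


E = stress / strain
E = 5.4000e+06 / 0.0129
E = 4.1860e+08


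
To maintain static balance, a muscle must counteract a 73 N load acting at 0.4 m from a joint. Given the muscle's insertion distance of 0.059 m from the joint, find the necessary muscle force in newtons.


F_muscle = W * d_load / d_muscle
F_muscle = 73 * 0.4 / 0.059
Numerator = 29.2000
F_muscle = 494.9153


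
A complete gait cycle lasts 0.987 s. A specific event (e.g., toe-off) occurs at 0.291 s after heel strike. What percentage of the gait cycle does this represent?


pct = (event_time / cycle_time) * 100
pct = (0.291 / 0.987) * 100
ratio = 0.2948
pct = 29.4833


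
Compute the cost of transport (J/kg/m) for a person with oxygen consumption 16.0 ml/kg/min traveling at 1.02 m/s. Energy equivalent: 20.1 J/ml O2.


Power per kg = VO2 * 20.1 / 60
Power per kg = 16.0 * 20.1 / 60 = 5.3600 W/kg
Cost = power_per_kg / speed
Cost = 5.3600 / 1.02
Cost = 5.2549


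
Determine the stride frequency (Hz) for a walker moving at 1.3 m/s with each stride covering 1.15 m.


f = v / stride_length
f = 1.3 / 1.15
f = 1.1304


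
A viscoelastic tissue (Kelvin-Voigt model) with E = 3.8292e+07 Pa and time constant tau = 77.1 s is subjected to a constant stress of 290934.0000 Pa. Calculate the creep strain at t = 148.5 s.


epsilon(t) = (sigma/E) * (1 - exp(-t/tau))
sigma/E = 290934.0000 / 3.8292e+07 = 0.0076
exp(-t/tau) = exp(-148.5 / 77.1) = 0.1457
epsilon = 0.0076 * (1 - 0.1457)
epsilon = 0.0065


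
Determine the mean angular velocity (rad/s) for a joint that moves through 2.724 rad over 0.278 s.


omega = delta_theta / delta_t
omega = 2.724 / 0.278
omega = 9.7986


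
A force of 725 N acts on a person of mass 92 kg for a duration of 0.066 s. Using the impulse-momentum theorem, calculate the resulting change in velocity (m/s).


J = F * dt = 725 * 0.066 = 47.8500 N*s
delta_v = J / m
delta_v = 47.8500 / 92
delta_v = 0.5201


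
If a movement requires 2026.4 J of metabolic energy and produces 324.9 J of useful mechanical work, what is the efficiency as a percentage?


eta = (W_mech / E_meta) * 100
eta = (324.9 / 2026.4) * 100
ratio = 0.1603
eta = 16.0334


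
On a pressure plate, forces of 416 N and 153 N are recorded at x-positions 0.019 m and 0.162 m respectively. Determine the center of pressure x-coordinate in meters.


COP_x = (F1*x1 + F2*x2) / (F1 + F2)
COP_x = (416*0.019 + 153*0.162) / (416 + 153)
Numerator = 32.6900
Denominator = 569
COP_x = 0.0575


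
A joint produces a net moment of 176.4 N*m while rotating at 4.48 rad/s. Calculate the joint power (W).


P = M * omega
P = 176.4 * 4.48
P = 790.2720


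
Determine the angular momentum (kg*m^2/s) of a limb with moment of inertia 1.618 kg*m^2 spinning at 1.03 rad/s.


L = I * omega
L = 1.618 * 1.03
L = 1.6665


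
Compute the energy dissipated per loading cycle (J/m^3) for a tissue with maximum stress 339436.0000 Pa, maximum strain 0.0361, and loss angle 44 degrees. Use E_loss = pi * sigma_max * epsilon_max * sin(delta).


E_loss = pi * sigma_max * epsilon_max * sin(delta)
delta = 44 deg = 0.7679 rad
sin(delta) = 0.6947
E_loss = pi * 339436.0000 * 0.0361 * 0.6947
E_loss = 26741.5298


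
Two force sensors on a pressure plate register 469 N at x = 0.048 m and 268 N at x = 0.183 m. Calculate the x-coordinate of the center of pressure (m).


COP_x = (F1*x1 + F2*x2) / (F1 + F2)
COP_x = (469*0.048 + 268*0.183) / (469 + 268)
Numerator = 71.5560
Denominator = 737
COP_x = 0.0971


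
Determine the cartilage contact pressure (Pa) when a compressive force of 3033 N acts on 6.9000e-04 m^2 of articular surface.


P = F / A
P = 3033 / 6.9000e-04
P = 4.3957e+06


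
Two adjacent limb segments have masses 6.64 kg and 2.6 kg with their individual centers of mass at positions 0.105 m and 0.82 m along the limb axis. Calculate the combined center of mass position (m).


COM = (m1*x1 + m2*x2) / (m1 + m2)
COM = (6.64*0.105 + 2.6*0.82) / (6.64 + 2.6)
Numerator = 2.8292
Denominator = 9.2400
COM = 0.3062


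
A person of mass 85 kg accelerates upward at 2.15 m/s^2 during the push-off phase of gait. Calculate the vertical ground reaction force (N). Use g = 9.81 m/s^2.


GRF = m * (g + a)
GRF = 85 * (9.81 + 2.15)
GRF = 85 * 11.9600
GRF = 1016.6000


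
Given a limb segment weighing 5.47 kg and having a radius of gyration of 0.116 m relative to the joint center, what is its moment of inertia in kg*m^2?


I = m * k^2
I = 5.47 * 0.116^2
k^2 = 0.0135
I = 0.0736


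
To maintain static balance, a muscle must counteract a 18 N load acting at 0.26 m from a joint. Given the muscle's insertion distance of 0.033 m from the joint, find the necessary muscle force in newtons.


F_muscle = W * d_load / d_muscle
F_muscle = 18 * 0.26 / 0.033
Numerator = 4.6800
F_muscle = 141.8182


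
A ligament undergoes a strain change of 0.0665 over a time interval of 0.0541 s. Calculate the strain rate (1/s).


strain_rate = delta_strain / delta_t
strain_rate = 0.0665 / 0.0541
strain_rate = 1.2292


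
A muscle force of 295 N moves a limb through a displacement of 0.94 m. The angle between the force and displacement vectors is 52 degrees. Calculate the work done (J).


W = F * d * cos(theta)
theta = 52 deg = 0.9076 rad
cos(theta) = 0.6157
W = 295 * 0.94 * 0.6157
W = 170.7229


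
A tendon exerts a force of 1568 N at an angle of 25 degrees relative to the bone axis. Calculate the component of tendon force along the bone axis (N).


F_eff = F_tendon * cos(theta)
theta = 25 deg = 0.4363 rad
cos(theta) = 0.9063
F_eff = 1568 * 0.9063
F_eff = 1421.0906


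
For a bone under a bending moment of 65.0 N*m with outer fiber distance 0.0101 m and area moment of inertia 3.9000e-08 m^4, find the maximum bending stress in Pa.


sigma = M * c / I
sigma = 65.0 * 0.0101 / 3.9000e-08
M * c = 0.6565
sigma = 1.6833e+07


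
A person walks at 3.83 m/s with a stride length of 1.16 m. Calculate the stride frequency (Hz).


f = v / stride_length
f = 3.83 / 1.16
f = 3.3017


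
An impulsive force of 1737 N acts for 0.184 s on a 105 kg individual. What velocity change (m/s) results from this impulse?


J = F * dt = 1737 * 0.184 = 319.6080 N*s
delta_v = J / m
delta_v = 319.6080 / 105
delta_v = 3.0439


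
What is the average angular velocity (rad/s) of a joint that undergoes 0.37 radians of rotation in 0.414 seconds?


omega = delta_theta / delta_t
omega = 0.37 / 0.414
omega = 0.8937


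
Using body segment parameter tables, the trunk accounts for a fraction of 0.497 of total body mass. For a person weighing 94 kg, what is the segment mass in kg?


m_segment = body_mass * fraction
m_segment = 94 * 0.497
m_segment = 46.7180


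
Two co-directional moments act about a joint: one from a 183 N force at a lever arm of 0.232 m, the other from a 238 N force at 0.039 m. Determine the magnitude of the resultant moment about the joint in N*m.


M = F1 * d1 + F2 * d2
M = 183 * 0.232 + 238 * 0.039
M = 42.4560 + 9.2820
M = 51.7380


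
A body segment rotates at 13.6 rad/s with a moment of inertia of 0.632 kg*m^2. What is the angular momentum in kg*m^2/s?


L = I * omega
L = 0.632 * 13.6
L = 8.5952


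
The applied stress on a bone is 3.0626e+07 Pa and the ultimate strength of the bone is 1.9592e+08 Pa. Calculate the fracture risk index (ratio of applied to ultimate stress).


FRI = applied / ultimate
FRI = 3.0626e+07 / 1.9592e+08
FRI = 0.1563


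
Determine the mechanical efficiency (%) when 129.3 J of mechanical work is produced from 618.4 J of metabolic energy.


eta = (W_mech / E_meta) * 100
eta = (129.3 / 618.4) * 100
ratio = 0.2091
eta = 20.9088


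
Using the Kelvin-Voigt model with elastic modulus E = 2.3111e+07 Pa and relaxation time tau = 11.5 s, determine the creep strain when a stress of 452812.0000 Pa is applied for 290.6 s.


epsilon(t) = (sigma/E) * (1 - exp(-t/tau))
sigma/E = 452812.0000 / 2.3111e+07 = 0.0196
exp(-t/tau) = exp(-290.6 / 11.5) = 1.0606e-11
epsilon = 0.0196 * (1 - 1.0606e-11)
epsilon = 0.0196


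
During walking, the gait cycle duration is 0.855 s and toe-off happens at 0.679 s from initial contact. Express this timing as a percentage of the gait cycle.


pct = (event_time / cycle_time) * 100
pct = (0.679 / 0.855) * 100
ratio = 0.7942
pct = 79.4152


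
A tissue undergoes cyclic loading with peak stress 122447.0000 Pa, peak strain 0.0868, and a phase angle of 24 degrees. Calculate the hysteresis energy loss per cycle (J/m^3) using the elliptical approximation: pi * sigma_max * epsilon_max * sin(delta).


E_loss = pi * sigma_max * epsilon_max * sin(delta)
delta = 24 deg = 0.4189 rad
sin(delta) = 0.4067
E_loss = pi * 122447.0000 * 0.0868 * 0.4067
E_loss = 13580.9780


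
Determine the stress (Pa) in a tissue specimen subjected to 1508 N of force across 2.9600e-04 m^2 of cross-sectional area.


stress = F / A
stress = 1508 / 2.9600e-04
stress = 5.0946e+06


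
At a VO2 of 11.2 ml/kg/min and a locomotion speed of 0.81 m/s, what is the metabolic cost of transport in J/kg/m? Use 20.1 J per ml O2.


Power per kg = VO2 * 20.1 / 60
Power per kg = 11.2 * 20.1 / 60 = 3.7520 W/kg
Cost = power_per_kg / speed
Cost = 3.7520 / 0.81
Cost = 4.6321


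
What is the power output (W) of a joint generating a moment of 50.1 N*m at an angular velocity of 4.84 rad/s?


P = M * omega
P = 50.1 * 4.84
P = 242.4840


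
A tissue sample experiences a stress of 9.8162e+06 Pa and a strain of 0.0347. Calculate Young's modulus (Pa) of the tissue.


E = stress / strain
E = 9.8162e+06 / 0.0347
E = 2.8289e+08


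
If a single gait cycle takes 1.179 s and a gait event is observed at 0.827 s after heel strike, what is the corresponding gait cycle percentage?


pct = (event_time / cycle_time) * 100
pct = (0.827 / 1.179) * 100
ratio = 0.7014
pct = 70.1442


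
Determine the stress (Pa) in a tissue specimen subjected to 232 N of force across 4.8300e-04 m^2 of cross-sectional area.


stress = F / A
stress = 232 / 4.8300e-04
stress = 480331.2629


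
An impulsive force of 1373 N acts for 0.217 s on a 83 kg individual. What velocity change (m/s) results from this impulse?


J = F * dt = 1373 * 0.217 = 297.9410 N*s
delta_v = J / m
delta_v = 297.9410 / 83
delta_v = 3.5897


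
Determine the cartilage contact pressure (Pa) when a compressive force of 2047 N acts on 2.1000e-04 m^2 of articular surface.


P = F / A
P = 2047 / 2.1000e-04
P = 9.7476e+06


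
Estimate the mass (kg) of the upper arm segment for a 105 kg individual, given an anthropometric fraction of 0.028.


m_segment = body_mass * fraction
m_segment = 105 * 0.028
m_segment = 2.9400


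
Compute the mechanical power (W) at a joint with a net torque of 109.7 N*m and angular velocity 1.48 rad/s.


P = M * omega
P = 109.7 * 1.48
P = 162.3560


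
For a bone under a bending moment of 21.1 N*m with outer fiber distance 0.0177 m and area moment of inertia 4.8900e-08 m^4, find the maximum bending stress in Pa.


sigma = M * c / I
sigma = 21.1 * 0.0177 / 4.8900e-08
M * c = 0.3735
sigma = 7.6374e+06


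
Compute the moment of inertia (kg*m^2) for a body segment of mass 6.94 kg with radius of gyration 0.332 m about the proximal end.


I = m * k^2
I = 6.94 * 0.332^2
k^2 = 0.1102
I = 0.7650


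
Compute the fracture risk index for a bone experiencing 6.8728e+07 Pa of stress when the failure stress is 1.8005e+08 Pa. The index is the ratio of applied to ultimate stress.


FRI = applied / ultimate
FRI = 6.8728e+07 / 1.8005e+08
FRI = 0.3817


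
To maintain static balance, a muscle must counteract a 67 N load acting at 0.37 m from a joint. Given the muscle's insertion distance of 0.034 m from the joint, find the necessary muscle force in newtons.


F_muscle = W * d_load / d_muscle
F_muscle = 67 * 0.37 / 0.034
Numerator = 24.7900
F_muscle = 729.1176


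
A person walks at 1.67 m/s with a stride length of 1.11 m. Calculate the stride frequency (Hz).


f = v / stride_length
f = 1.67 / 1.11
f = 1.5045


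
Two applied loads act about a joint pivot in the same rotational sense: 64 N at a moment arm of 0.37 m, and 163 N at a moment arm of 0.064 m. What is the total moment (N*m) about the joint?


M = F1 * d1 + F2 * d2
M = 64 * 0.37 + 163 * 0.064
M = 23.6800 + 10.4320
M = 34.1120


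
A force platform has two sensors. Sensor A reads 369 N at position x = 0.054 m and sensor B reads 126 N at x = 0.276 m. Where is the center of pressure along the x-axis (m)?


COP_x = (F1*x1 + F2*x2) / (F1 + F2)
COP_x = (369*0.054 + 126*0.276) / (369 + 126)
Numerator = 54.7020
Denominator = 495
COP_x = 0.1105


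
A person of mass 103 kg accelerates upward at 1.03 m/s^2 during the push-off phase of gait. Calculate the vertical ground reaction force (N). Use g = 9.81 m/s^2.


GRF = m * (g + a)
GRF = 103 * (9.81 + 1.03)
GRF = 103 * 10.8400
GRF = 1116.5200


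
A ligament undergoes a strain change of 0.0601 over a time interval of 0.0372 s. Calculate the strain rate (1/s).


strain_rate = delta_strain / delta_t
strain_rate = 0.0601 / 0.0372
strain_rate = 1.6156


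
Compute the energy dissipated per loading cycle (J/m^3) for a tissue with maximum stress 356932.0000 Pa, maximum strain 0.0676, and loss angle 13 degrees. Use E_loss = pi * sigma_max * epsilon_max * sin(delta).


E_loss = pi * sigma_max * epsilon_max * sin(delta)
delta = 13 deg = 0.2269 rad
sin(delta) = 0.2250
E_loss = pi * 356932.0000 * 0.0676 * 0.2250
E_loss = 17051.7944


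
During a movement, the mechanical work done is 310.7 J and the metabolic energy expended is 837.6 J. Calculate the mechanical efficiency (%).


eta = (W_mech / E_meta) * 100
eta = (310.7 / 837.6) * 100
ratio = 0.3709
eta = 37.0941


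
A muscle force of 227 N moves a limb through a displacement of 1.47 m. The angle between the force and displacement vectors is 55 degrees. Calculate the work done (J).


W = F * d * cos(theta)
theta = 55 deg = 0.9599 rad
cos(theta) = 0.5736
W = 227 * 1.47 * 0.5736
W = 191.3967


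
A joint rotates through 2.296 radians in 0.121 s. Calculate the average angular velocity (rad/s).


omega = delta_theta / delta_t
omega = 2.296 / 0.121
omega = 18.9752


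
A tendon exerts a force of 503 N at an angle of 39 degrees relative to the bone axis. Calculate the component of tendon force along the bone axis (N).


F_eff = F_tendon * cos(theta)
theta = 39 deg = 0.6807 rad
cos(theta) = 0.7771
F_eff = 503 * 0.7771
F_eff = 390.9044


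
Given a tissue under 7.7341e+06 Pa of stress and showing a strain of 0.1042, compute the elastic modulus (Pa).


E = stress / strain
E = 7.7341e+06 / 0.1042
E = 7.4224e+07


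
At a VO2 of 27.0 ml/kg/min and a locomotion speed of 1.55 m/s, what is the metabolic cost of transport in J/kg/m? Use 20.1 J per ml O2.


Power per kg = VO2 * 20.1 / 60
Power per kg = 27.0 * 20.1 / 60 = 9.0450 W/kg
Cost = power_per_kg / speed
Cost = 9.0450 / 1.55
Cost = 5.8355


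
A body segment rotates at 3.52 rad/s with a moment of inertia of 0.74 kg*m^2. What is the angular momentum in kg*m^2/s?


L = I * omega
L = 0.74 * 3.52
L = 2.6048


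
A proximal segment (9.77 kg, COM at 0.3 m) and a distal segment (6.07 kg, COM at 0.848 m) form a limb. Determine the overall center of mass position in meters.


COM = (m1*x1 + m2*x2) / (m1 + m2)
COM = (9.77*0.3 + 6.07*0.848) / (9.77 + 6.07)
Numerator = 8.0784
Denominator = 15.8400
COM = 0.5100


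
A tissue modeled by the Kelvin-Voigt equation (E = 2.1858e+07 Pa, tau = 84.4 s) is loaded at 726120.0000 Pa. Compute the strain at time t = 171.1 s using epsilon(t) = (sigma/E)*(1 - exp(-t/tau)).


epsilon(t) = (sigma/E) * (1 - exp(-t/tau))
sigma/E = 726120.0000 / 2.1858e+07 = 0.0332
exp(-t/tau) = exp(-171.1 / 84.4) = 0.1317
epsilon = 0.0332 * (1 - 0.1317)
epsilon = 0.0288


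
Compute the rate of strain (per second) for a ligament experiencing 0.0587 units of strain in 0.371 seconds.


strain_rate = delta_strain / delta_t
strain_rate = 0.0587 / 0.371
strain_rate = 0.1582


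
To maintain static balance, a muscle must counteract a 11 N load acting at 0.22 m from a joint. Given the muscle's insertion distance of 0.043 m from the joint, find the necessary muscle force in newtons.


F_muscle = W * d_load / d_muscle
F_muscle = 11 * 0.22 / 0.043
Numerator = 2.4200
F_muscle = 56.2791


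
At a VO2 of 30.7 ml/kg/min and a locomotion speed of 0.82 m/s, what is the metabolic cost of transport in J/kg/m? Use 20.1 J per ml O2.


Power per kg = VO2 * 20.1 / 60
Power per kg = 30.7 * 20.1 / 60 = 10.2845 W/kg
Cost = power_per_kg / speed
Cost = 10.2845 / 0.82
Cost = 12.5421


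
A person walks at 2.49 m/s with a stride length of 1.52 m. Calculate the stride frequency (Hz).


f = v / stride_length
f = 2.49 / 1.52
f = 1.6382


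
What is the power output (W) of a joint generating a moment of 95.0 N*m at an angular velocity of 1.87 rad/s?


P = M * omega
P = 95.0 * 1.87
P = 177.6500


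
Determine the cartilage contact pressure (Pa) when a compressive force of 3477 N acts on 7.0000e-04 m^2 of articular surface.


P = F / A
P = 3477 / 7.0000e-04
P = 4.9671e+06


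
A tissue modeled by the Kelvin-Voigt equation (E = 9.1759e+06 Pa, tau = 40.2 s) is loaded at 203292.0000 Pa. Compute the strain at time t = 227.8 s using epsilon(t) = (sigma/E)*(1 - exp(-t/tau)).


epsilon(t) = (sigma/E) * (1 - exp(-t/tau))
sigma/E = 203292.0000 / 9.1759e+06 = 0.0222
exp(-t/tau) = exp(-227.8 / 40.2) = 0.0035
epsilon = 0.0222 * (1 - 0.0035)
epsilon = 0.0221


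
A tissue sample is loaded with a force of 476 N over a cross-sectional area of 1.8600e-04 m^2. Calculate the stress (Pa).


stress = F / A
stress = 476 / 1.8600e-04
stress = 2.5591e+06


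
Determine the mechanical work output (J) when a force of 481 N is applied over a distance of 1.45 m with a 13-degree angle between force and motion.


W = F * d * cos(theta)
theta = 13 deg = 0.2269 rad
cos(theta) = 0.9744
W = 481 * 1.45 * 0.9744
W = 679.5744


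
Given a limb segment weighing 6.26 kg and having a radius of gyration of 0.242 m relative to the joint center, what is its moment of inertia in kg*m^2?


I = m * k^2
I = 6.26 * 0.242^2
k^2 = 0.0586
I = 0.3666


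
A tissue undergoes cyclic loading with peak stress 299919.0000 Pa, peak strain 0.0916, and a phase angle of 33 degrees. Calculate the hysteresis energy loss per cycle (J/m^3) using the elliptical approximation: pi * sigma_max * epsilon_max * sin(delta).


E_loss = pi * sigma_max * epsilon_max * sin(delta)
delta = 33 deg = 0.5760 rad
sin(delta) = 0.5446
E_loss = pi * 299919.0000 * 0.0916 * 0.5446
E_loss = 47006.5189


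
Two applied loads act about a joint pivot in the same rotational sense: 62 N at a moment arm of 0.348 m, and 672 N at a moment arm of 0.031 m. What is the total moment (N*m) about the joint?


M = F1 * d1 + F2 * d2
M = 62 * 0.348 + 672 * 0.031
M = 21.5760 + 20.8320
M = 42.4080


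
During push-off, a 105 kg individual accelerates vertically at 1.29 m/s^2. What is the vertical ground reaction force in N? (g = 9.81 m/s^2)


GRF = m * (g + a)
GRF = 105 * (9.81 + 1.29)
GRF = 105 * 11.1000
GRF = 1165.5000


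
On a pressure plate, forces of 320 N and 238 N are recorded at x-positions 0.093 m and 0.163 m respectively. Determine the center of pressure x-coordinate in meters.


COP_x = (F1*x1 + F2*x2) / (F1 + F2)
COP_x = (320*0.093 + 238*0.163) / (320 + 238)
Numerator = 68.5540
Denominator = 558
COP_x = 0.1229


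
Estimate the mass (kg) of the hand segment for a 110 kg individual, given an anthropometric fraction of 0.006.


m_segment = body_mass * fraction
m_segment = 110 * 0.006
m_segment = 0.6600


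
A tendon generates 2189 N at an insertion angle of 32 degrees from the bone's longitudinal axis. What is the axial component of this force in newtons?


F_eff = F_tendon * cos(theta)
theta = 32 deg = 0.5585 rad
cos(theta) = 0.8480
F_eff = 2189 * 0.8480
F_eff = 1856.3773


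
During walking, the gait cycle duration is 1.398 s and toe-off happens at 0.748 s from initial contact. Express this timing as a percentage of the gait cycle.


pct = (event_time / cycle_time) * 100
pct = (0.748 / 1.398) * 100
ratio = 0.5351
pct = 53.5050


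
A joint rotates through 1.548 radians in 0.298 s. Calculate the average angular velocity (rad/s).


omega = delta_theta / delta_t
omega = 1.548 / 0.298
omega = 5.1946


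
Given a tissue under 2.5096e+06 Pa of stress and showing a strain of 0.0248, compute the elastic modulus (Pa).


E = stress / strain
E = 2.5096e+06 / 0.0248
E = 1.0119e+08


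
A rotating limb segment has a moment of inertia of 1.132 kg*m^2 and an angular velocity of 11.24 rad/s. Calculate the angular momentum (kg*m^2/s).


L = I * omega
L = 1.132 * 11.24
L = 12.7237


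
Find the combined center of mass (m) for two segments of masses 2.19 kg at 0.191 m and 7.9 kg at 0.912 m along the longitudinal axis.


COM = (m1*x1 + m2*x2) / (m1 + m2)
COM = (2.19*0.191 + 7.9*0.912) / (2.19 + 7.9)
Numerator = 7.6231
Denominator = 10.0900
COM = 0.7555


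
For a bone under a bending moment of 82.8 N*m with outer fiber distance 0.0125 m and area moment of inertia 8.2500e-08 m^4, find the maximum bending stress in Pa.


sigma = M * c / I
sigma = 82.8 * 0.0125 / 8.2500e-08
M * c = 1.0350
sigma = 1.2545e+07


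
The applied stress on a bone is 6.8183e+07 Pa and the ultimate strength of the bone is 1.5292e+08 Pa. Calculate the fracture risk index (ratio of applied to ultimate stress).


FRI = applied / ultimate
FRI = 6.8183e+07 / 1.5292e+08
FRI = 0.4459


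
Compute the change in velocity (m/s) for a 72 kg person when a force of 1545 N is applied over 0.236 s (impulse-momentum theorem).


J = F * dt = 1545 * 0.236 = 364.6200 N*s
delta_v = J / m
delta_v = 364.6200 / 72
delta_v = 5.0642


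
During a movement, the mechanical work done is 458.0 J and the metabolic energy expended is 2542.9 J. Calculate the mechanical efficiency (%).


eta = (W_mech / E_meta) * 100
eta = (458.0 / 2542.9) * 100
ratio = 0.1801
eta = 18.0109


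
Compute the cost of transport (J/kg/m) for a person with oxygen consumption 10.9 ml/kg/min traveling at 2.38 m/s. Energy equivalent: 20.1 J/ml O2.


Power per kg = VO2 * 20.1 / 60
Power per kg = 10.9 * 20.1 / 60 = 3.6515 W/kg
Cost = power_per_kg / speed
Cost = 3.6515 / 2.38
Cost = 1.5342


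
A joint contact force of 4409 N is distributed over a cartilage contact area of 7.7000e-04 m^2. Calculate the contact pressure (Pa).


P = F / A
P = 4409 / 7.7000e-04
P = 5.7260e+06


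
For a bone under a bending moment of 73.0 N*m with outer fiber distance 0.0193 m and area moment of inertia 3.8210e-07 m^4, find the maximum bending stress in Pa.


sigma = M * c / I
sigma = 73.0 * 0.0193 / 3.8210e-07
M * c = 1.4089
sigma = 3.6873e+06


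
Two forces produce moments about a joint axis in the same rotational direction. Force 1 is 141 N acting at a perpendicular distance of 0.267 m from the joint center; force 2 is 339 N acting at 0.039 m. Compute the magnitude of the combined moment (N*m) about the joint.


M = F1 * d1 + F2 * d2
M = 141 * 0.267 + 339 * 0.039
M = 37.6470 + 13.2210
M = 50.8680


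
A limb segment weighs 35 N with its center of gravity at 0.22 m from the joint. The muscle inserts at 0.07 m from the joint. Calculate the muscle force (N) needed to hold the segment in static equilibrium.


F_muscle = W * d_load / d_muscle
F_muscle = 35 * 0.22 / 0.07
Numerator = 7.7000
F_muscle = 110.0000


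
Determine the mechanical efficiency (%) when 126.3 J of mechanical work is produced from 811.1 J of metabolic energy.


eta = (W_mech / E_meta) * 100
eta = (126.3 / 811.1) * 100
ratio = 0.1557
eta = 15.5714


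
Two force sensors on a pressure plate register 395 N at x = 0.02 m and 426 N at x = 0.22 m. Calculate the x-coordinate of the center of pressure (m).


COP_x = (F1*x1 + F2*x2) / (F1 + F2)
COP_x = (395*0.02 + 426*0.22) / (395 + 426)
Numerator = 101.6200
Denominator = 821
COP_x = 0.1238


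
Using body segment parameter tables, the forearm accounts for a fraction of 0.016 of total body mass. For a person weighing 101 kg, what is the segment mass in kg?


m_segment = body_mass * fraction
m_segment = 101 * 0.016
m_segment = 1.6160


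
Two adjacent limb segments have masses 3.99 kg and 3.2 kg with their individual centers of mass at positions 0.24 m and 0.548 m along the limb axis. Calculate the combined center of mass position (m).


COM = (m1*x1 + m2*x2) / (m1 + m2)
COM = (3.99*0.24 + 3.2*0.548) / (3.99 + 3.2)
Numerator = 2.7112
Denominator = 7.1900
COM = 0.3771


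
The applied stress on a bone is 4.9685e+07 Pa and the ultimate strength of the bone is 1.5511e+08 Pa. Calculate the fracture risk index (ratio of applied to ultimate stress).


FRI = applied / ultimate
FRI = 4.9685e+07 / 1.5511e+08
FRI = 0.3203


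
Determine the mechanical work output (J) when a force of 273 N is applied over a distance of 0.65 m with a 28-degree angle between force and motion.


W = F * d * cos(theta)
theta = 28 deg = 0.4887 rad
cos(theta) = 0.8829
W = 273 * 0.65 * 0.8829
W = 156.6791


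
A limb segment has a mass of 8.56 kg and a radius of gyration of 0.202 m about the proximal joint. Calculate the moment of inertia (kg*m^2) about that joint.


I = m * k^2
I = 8.56 * 0.202^2
k^2 = 0.0408
I = 0.3493


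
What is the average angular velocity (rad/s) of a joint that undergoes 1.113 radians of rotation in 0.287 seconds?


omega = delta_theta / delta_t
omega = 1.113 / 0.287
omega = 3.8780


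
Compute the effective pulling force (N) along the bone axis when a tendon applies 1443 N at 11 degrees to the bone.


F_eff = F_tendon * cos(theta)
theta = 11 deg = 0.1920 rad
cos(theta) = 0.9816
F_eff = 1443 * 0.9816
F_eff = 1416.4880


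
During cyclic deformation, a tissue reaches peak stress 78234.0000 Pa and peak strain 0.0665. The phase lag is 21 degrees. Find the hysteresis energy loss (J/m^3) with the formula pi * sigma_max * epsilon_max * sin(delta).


E_loss = pi * sigma_max * epsilon_max * sin(delta)
delta = 21 deg = 0.3665 rad
sin(delta) = 0.3584
E_loss = pi * 78234.0000 * 0.0665 * 0.3584
E_loss = 5857.2831


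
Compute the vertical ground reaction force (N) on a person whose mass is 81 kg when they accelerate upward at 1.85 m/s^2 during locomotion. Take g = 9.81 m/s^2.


GRF = m * (g + a)
GRF = 81 * (9.81 + 1.85)
GRF = 81 * 11.6600
GRF = 944.4600


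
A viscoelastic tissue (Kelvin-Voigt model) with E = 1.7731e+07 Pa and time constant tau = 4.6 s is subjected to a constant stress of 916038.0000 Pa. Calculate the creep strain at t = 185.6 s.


epsilon(t) = (sigma/E) * (1 - exp(-t/tau))
sigma/E = 916038.0000 / 1.7731e+07 = 0.0517
exp(-t/tau) = exp(-185.6 / 4.6) = 3.0003e-18
epsilon = 0.0517 * (1 - 3.0003e-18)
epsilon = 0.0517


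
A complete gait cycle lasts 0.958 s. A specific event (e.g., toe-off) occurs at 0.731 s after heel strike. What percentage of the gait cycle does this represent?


pct = (event_time / cycle_time) * 100
pct = (0.731 / 0.958) * 100
ratio = 0.7630
pct = 76.3048


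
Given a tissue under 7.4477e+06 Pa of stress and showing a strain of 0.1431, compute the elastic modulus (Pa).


E = stress / strain
E = 7.4477e+06 / 0.1431
E = 5.2045e+07


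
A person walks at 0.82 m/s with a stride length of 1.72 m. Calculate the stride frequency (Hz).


f = v / stride_length
f = 0.82 / 1.72
f = 0.4767


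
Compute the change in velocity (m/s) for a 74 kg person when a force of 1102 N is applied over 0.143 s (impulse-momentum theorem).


J = F * dt = 1102 * 0.143 = 157.5860 N*s
delta_v = J / m
delta_v = 157.5860 / 74
delta_v = 2.1295


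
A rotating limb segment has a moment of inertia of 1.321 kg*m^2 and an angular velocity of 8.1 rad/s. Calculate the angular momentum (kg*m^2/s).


L = I * omega
L = 1.321 * 8.1
L = 10.7001


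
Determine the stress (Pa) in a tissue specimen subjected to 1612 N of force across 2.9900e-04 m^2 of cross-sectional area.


stress = F / A
stress = 1612 / 2.9900e-04
stress = 5.3913e+06


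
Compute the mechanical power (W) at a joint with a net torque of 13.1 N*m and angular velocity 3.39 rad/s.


P = M * omega
P = 13.1 * 3.39
P = 44.4090


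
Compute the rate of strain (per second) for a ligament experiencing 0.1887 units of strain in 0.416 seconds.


strain_rate = delta_strain / delta_t
strain_rate = 0.1887 / 0.416
strain_rate = 0.4536


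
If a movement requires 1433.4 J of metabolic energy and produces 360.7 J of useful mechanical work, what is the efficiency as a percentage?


eta = (W_mech / E_meta) * 100
eta = (360.7 / 1433.4) * 100
ratio = 0.2516
eta = 25.1639


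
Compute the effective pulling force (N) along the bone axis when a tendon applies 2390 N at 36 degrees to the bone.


F_eff = F_tendon * cos(theta)
theta = 36 deg = 0.6283 rad
cos(theta) = 0.8090
F_eff = 2390 * 0.8090
F_eff = 1933.5506


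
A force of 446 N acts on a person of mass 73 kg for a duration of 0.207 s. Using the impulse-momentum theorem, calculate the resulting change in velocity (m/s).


J = F * dt = 446 * 0.207 = 92.3220 N*s
delta_v = J / m
delta_v = 92.3220 / 73
delta_v = 1.2647


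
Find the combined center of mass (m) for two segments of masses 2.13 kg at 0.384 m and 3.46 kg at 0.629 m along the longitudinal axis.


COM = (m1*x1 + m2*x2) / (m1 + m2)
COM = (2.13*0.384 + 3.46*0.629) / (2.13 + 3.46)
Numerator = 2.9943
Denominator = 5.5900
COM = 0.5356


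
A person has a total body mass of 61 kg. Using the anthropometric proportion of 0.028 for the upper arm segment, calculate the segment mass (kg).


m_segment = body_mass * fraction
m_segment = 61 * 0.028
m_segment = 1.7080


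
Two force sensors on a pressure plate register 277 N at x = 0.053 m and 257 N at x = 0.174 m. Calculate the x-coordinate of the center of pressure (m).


COP_x = (F1*x1 + F2*x2) / (F1 + F2)
COP_x = (277*0.053 + 257*0.174) / (277 + 257)
Numerator = 59.3990
Denominator = 534
COP_x = 0.1112


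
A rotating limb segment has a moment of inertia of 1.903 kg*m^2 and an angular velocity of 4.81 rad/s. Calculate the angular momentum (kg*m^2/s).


L = I * omega
L = 1.903 * 4.81
L = 9.1534


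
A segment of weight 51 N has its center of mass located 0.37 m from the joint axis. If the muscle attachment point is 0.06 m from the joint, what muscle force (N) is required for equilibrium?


F_muscle = W * d_load / d_muscle
F_muscle = 51 * 0.37 / 0.06
Numerator = 18.8700
F_muscle = 314.5000


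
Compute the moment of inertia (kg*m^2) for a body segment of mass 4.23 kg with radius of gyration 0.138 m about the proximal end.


I = m * k^2
I = 4.23 * 0.138^2
k^2 = 0.0190
I = 0.0806


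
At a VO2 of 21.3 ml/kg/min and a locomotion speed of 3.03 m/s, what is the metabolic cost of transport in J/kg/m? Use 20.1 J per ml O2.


Power per kg = VO2 * 20.1 / 60
Power per kg = 21.3 * 20.1 / 60 = 7.1355 W/kg
Cost = power_per_kg / speed
Cost = 7.1355 / 3.03
Cost = 2.3550


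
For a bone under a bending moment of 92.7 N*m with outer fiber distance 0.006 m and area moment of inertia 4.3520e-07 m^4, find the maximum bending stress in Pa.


sigma = M * c / I
sigma = 92.7 * 0.006 / 4.3520e-07
M * c = 0.5562
sigma = 1.2780e+06


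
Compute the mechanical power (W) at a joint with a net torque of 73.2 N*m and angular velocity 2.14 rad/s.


P = M * omega
P = 73.2 * 2.14
P = 156.6480


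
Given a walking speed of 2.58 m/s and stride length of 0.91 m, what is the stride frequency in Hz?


f = v / stride_length
f = 2.58 / 0.91
f = 2.8352


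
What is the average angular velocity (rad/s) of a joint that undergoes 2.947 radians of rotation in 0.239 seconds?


omega = delta_theta / delta_t
omega = 2.947 / 0.239
omega = 12.3305


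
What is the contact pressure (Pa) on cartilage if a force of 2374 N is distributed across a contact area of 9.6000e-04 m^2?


P = F / A
P = 2374 / 9.6000e-04
P = 2.4729e+06


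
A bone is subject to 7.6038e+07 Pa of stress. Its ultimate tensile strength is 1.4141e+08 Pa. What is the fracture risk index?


FRI = applied / ultimate
FRI = 7.6038e+07 / 1.4141e+08
FRI = 0.5377


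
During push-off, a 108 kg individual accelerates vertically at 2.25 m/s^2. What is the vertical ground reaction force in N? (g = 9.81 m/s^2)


GRF = m * (g + a)
GRF = 108 * (9.81 + 2.25)
GRF = 108 * 12.0600
GRF = 1302.4800


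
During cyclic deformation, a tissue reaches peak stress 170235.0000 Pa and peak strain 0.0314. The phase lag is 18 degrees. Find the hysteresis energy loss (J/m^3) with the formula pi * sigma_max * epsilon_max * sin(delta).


E_loss = pi * sigma_max * epsilon_max * sin(delta)
delta = 18 deg = 0.3142 rad
sin(delta) = 0.3090
E_loss = pi * 170235.0000 * 0.0314 * 0.3090
E_loss = 5189.3234


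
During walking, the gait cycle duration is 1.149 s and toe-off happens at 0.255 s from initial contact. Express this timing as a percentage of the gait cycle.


pct = (event_time / cycle_time) * 100
pct = (0.255 / 1.149) * 100
ratio = 0.2219
pct = 22.1932


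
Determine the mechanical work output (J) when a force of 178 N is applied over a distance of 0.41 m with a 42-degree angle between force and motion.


W = F * d * cos(theta)
theta = 42 deg = 0.7330 rad
cos(theta) = 0.7431
W = 178 * 0.41 * 0.7431
W = 54.2347


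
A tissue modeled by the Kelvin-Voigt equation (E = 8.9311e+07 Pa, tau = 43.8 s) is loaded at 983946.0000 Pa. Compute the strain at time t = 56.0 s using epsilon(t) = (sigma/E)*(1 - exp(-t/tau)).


epsilon(t) = (sigma/E) * (1 - exp(-t/tau))
sigma/E = 983946.0000 / 8.9311e+07 = 0.0110
exp(-t/tau) = exp(-56.0 / 43.8) = 0.2784
epsilon = 0.0110 * (1 - 0.2784)
epsilon = 0.0079


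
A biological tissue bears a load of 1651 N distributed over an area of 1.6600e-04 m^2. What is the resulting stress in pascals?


stress = F / A
stress = 1651 / 1.6600e-04
stress = 9.9458e+06


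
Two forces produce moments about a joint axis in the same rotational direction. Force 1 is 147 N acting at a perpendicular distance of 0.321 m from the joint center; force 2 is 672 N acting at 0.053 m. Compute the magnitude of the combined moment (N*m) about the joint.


M = F1 * d1 + F2 * d2
M = 147 * 0.321 + 672 * 0.053
M = 47.1870 + 35.6160
M = 82.8030


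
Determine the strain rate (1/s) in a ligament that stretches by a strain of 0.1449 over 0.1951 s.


strain_rate = delta_strain / delta_t
strain_rate = 0.1449 / 0.1951
strain_rate = 0.7427


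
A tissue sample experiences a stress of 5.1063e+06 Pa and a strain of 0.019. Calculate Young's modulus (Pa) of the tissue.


E = stress / strain
E = 5.1063e+06 / 0.019
E = 2.6875e+08


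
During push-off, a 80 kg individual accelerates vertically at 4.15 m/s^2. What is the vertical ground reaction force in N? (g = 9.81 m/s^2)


GRF = m * (g + a)
GRF = 80 * (9.81 + 4.15)
GRF = 80 * 13.9600
GRF = 1116.8000


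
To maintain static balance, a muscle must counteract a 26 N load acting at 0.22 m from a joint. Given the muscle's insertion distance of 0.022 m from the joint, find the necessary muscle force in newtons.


F_muscle = W * d_load / d_muscle
F_muscle = 26 * 0.22 / 0.022
Numerator = 5.7200
F_muscle = 260.0000


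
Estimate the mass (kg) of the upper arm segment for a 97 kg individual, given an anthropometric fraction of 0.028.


m_segment = body_mass * fraction
m_segment = 97 * 0.028
m_segment = 2.7160


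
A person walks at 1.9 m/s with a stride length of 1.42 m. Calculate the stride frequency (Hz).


f = v / stride_length
f = 1.9 / 1.42
f = 1.3380


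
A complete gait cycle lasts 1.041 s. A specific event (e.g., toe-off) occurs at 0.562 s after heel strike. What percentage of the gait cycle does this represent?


pct = (event_time / cycle_time) * 100
pct = (0.562 / 1.041) * 100
ratio = 0.5399
pct = 53.9866


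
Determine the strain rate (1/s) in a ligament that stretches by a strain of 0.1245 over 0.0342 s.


strain_rate = delta_strain / delta_t
strain_rate = 0.1245 / 0.0342
strain_rate = 3.6404


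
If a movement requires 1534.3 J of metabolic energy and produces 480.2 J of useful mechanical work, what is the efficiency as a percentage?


eta = (W_mech / E_meta) * 100
eta = (480.2 / 1534.3) * 100
ratio = 0.3130
eta = 31.2977


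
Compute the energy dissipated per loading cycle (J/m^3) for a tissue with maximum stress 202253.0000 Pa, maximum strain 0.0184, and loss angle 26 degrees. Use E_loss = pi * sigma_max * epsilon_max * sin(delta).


E_loss = pi * sigma_max * epsilon_max * sin(delta)
delta = 26 deg = 0.4538 rad
sin(delta) = 0.4384
E_loss = pi * 202253.0000 * 0.0184 * 0.4384
E_loss = 5125.1270


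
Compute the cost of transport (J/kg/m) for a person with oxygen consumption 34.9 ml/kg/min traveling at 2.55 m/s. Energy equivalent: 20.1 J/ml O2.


Power per kg = VO2 * 20.1 / 60
Power per kg = 34.9 * 20.1 / 60 = 11.6915 W/kg
Cost = power_per_kg / speed
Cost = 11.6915 / 2.55
Cost = 4.5849


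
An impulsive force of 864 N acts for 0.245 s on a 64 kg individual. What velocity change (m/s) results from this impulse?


J = F * dt = 864 * 0.245 = 211.6800 N*s
delta_v = J / m
delta_v = 211.6800 / 64
delta_v = 3.3075
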